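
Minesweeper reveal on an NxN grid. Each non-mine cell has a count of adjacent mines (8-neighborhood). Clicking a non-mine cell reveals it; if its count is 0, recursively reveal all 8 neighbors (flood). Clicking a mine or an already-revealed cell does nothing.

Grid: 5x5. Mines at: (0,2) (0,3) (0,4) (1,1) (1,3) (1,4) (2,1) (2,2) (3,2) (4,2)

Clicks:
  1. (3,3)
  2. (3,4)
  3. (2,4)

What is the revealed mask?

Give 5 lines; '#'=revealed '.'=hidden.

Answer: .....
.....
...##
...##
...##

Derivation:
Click 1 (3,3) count=3: revealed 1 new [(3,3)] -> total=1
Click 2 (3,4) count=0: revealed 5 new [(2,3) (2,4) (3,4) (4,3) (4,4)] -> total=6
Click 3 (2,4) count=2: revealed 0 new [(none)] -> total=6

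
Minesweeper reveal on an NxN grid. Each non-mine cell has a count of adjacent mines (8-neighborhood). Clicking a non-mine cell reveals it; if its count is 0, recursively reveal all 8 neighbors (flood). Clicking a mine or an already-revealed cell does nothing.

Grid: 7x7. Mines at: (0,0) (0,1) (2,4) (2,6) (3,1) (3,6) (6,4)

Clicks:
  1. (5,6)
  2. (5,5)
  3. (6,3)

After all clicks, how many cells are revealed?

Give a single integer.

Click 1 (5,6) count=0: revealed 6 new [(4,5) (4,6) (5,5) (5,6) (6,5) (6,6)] -> total=6
Click 2 (5,5) count=1: revealed 0 new [(none)] -> total=6
Click 3 (6,3) count=1: revealed 1 new [(6,3)] -> total=7

Answer: 7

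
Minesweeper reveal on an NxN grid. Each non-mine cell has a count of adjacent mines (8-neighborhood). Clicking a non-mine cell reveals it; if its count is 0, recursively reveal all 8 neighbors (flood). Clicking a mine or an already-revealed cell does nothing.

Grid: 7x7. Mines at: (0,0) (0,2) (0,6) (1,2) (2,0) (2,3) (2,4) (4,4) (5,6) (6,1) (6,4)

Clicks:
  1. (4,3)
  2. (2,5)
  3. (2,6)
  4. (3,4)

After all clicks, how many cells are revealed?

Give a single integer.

Answer: 10

Derivation:
Click 1 (4,3) count=1: revealed 1 new [(4,3)] -> total=1
Click 2 (2,5) count=1: revealed 1 new [(2,5)] -> total=2
Click 3 (2,6) count=0: revealed 7 new [(1,5) (1,6) (2,6) (3,5) (3,6) (4,5) (4,6)] -> total=9
Click 4 (3,4) count=3: revealed 1 new [(3,4)] -> total=10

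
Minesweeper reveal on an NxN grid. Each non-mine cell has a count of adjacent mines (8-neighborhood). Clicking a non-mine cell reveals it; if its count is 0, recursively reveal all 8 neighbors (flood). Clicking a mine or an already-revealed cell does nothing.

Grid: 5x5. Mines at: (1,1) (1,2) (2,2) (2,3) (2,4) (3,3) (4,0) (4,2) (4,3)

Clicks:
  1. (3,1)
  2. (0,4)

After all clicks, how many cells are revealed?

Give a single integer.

Answer: 5

Derivation:
Click 1 (3,1) count=3: revealed 1 new [(3,1)] -> total=1
Click 2 (0,4) count=0: revealed 4 new [(0,3) (0,4) (1,3) (1,4)] -> total=5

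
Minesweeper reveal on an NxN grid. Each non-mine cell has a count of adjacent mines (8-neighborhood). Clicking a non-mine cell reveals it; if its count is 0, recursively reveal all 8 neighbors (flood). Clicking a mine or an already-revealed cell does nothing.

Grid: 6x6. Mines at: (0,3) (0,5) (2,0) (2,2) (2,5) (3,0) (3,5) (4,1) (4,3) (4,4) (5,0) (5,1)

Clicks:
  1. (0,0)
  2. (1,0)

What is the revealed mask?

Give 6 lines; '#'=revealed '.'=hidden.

Click 1 (0,0) count=0: revealed 6 new [(0,0) (0,1) (0,2) (1,0) (1,1) (1,2)] -> total=6
Click 2 (1,0) count=1: revealed 0 new [(none)] -> total=6

Answer: ###...
###...
......
......
......
......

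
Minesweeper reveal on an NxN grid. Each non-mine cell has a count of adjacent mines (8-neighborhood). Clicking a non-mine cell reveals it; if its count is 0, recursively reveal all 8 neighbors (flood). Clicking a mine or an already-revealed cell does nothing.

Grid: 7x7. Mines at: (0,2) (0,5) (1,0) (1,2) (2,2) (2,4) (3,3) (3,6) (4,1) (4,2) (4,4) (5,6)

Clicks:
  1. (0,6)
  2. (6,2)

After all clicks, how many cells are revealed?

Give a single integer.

Click 1 (0,6) count=1: revealed 1 new [(0,6)] -> total=1
Click 2 (6,2) count=0: revealed 12 new [(5,0) (5,1) (5,2) (5,3) (5,4) (5,5) (6,0) (6,1) (6,2) (6,3) (6,4) (6,5)] -> total=13

Answer: 13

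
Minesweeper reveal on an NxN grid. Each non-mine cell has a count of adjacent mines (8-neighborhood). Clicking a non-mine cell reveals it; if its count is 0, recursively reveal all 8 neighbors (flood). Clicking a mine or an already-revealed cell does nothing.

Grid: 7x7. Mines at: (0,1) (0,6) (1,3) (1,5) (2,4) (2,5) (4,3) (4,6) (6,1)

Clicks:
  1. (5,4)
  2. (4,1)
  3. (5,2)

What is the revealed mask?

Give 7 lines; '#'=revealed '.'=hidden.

Click 1 (5,4) count=1: revealed 1 new [(5,4)] -> total=1
Click 2 (4,1) count=0: revealed 15 new [(1,0) (1,1) (1,2) (2,0) (2,1) (2,2) (3,0) (3,1) (3,2) (4,0) (4,1) (4,2) (5,0) (5,1) (5,2)] -> total=16
Click 3 (5,2) count=2: revealed 0 new [(none)] -> total=16

Answer: .......
###....
###....
###....
###....
###.#..
.......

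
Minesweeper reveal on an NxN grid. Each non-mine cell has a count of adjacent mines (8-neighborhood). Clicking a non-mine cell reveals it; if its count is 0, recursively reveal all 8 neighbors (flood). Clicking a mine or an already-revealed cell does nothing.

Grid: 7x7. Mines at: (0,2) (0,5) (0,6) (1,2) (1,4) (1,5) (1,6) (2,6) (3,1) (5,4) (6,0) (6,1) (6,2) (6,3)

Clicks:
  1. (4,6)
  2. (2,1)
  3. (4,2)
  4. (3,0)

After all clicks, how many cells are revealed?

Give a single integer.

Answer: 11

Derivation:
Click 1 (4,6) count=0: revealed 8 new [(3,5) (3,6) (4,5) (4,6) (5,5) (5,6) (6,5) (6,6)] -> total=8
Click 2 (2,1) count=2: revealed 1 new [(2,1)] -> total=9
Click 3 (4,2) count=1: revealed 1 new [(4,2)] -> total=10
Click 4 (3,0) count=1: revealed 1 new [(3,0)] -> total=11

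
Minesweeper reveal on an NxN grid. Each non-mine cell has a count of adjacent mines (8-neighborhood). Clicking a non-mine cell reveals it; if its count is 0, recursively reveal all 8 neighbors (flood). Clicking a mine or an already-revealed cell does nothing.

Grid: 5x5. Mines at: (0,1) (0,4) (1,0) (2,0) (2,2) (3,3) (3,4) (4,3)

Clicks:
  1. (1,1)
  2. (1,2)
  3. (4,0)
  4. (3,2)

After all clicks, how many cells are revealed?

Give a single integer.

Click 1 (1,1) count=4: revealed 1 new [(1,1)] -> total=1
Click 2 (1,2) count=2: revealed 1 new [(1,2)] -> total=2
Click 3 (4,0) count=0: revealed 6 new [(3,0) (3,1) (3,2) (4,0) (4,1) (4,2)] -> total=8
Click 4 (3,2) count=3: revealed 0 new [(none)] -> total=8

Answer: 8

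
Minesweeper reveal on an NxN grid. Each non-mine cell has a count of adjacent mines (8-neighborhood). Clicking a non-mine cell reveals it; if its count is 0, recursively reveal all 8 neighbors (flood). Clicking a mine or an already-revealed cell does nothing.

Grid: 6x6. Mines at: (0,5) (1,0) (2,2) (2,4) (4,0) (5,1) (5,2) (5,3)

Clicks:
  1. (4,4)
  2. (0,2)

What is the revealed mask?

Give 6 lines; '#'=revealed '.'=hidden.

Answer: .####.
.####.
......
......
....#.
......

Derivation:
Click 1 (4,4) count=1: revealed 1 new [(4,4)] -> total=1
Click 2 (0,2) count=0: revealed 8 new [(0,1) (0,2) (0,3) (0,4) (1,1) (1,2) (1,3) (1,4)] -> total=9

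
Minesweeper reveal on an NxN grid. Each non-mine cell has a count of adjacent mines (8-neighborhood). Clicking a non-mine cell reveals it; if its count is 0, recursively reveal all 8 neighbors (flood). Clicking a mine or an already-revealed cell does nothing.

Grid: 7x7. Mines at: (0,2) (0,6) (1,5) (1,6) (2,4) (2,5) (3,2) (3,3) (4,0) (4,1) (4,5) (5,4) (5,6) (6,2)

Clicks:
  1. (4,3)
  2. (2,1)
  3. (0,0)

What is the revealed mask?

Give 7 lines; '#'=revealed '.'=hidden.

Answer: ##.....
##.....
##.....
##.....
...#...
.......
.......

Derivation:
Click 1 (4,3) count=3: revealed 1 new [(4,3)] -> total=1
Click 2 (2,1) count=1: revealed 1 new [(2,1)] -> total=2
Click 3 (0,0) count=0: revealed 7 new [(0,0) (0,1) (1,0) (1,1) (2,0) (3,0) (3,1)] -> total=9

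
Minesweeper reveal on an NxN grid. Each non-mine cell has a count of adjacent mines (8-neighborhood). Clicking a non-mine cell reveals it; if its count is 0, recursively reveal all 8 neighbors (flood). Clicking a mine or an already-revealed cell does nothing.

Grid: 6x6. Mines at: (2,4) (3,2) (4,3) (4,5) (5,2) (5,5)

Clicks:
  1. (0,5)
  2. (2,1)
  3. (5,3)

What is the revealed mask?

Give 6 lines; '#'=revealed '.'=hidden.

Click 1 (0,5) count=0: revealed 22 new [(0,0) (0,1) (0,2) (0,3) (0,4) (0,5) (1,0) (1,1) (1,2) (1,3) (1,4) (1,5) (2,0) (2,1) (2,2) (2,3) (3,0) (3,1) (4,0) (4,1) (5,0) (5,1)] -> total=22
Click 2 (2,1) count=1: revealed 0 new [(none)] -> total=22
Click 3 (5,3) count=2: revealed 1 new [(5,3)] -> total=23

Answer: ######
######
####..
##....
##....
##.#..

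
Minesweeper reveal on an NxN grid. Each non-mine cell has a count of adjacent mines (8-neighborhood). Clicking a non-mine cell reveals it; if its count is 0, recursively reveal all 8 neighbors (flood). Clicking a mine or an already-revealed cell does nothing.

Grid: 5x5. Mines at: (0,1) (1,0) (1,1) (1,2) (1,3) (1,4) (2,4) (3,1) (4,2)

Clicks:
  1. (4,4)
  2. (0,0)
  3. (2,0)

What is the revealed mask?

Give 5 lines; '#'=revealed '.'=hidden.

Answer: #....
.....
#....
...##
...##

Derivation:
Click 1 (4,4) count=0: revealed 4 new [(3,3) (3,4) (4,3) (4,4)] -> total=4
Click 2 (0,0) count=3: revealed 1 new [(0,0)] -> total=5
Click 3 (2,0) count=3: revealed 1 new [(2,0)] -> total=6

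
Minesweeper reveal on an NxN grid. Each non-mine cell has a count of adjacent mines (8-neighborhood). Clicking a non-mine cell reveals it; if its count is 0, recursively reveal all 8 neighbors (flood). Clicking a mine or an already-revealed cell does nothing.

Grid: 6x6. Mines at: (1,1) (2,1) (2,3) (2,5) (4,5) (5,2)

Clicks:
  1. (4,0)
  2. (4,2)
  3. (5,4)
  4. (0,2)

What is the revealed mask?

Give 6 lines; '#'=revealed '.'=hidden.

Answer: ..#...
......
......
##....
###...
##..#.

Derivation:
Click 1 (4,0) count=0: revealed 6 new [(3,0) (3,1) (4,0) (4,1) (5,0) (5,1)] -> total=6
Click 2 (4,2) count=1: revealed 1 new [(4,2)] -> total=7
Click 3 (5,4) count=1: revealed 1 new [(5,4)] -> total=8
Click 4 (0,2) count=1: revealed 1 new [(0,2)] -> total=9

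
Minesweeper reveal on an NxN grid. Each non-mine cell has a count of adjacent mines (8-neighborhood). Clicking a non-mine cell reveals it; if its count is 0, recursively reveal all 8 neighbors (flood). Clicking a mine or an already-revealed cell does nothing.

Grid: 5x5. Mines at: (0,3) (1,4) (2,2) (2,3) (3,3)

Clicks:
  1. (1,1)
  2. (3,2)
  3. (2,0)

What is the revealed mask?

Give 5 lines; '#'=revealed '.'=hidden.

Click 1 (1,1) count=1: revealed 1 new [(1,1)] -> total=1
Click 2 (3,2) count=3: revealed 1 new [(3,2)] -> total=2
Click 3 (2,0) count=0: revealed 12 new [(0,0) (0,1) (0,2) (1,0) (1,2) (2,0) (2,1) (3,0) (3,1) (4,0) (4,1) (4,2)] -> total=14

Answer: ###..
###..
##...
###..
###..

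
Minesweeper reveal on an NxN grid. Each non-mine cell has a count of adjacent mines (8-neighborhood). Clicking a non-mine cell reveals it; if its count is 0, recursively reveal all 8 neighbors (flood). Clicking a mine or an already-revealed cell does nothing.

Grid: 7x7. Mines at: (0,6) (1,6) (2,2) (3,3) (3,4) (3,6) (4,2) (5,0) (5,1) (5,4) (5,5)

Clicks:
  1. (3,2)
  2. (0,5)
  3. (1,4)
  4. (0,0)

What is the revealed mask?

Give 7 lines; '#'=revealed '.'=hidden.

Answer: ######.
######.
##.###.
###....
##.....
.......
.......

Derivation:
Click 1 (3,2) count=3: revealed 1 new [(3,2)] -> total=1
Click 2 (0,5) count=2: revealed 1 new [(0,5)] -> total=2
Click 3 (1,4) count=0: revealed 20 new [(0,0) (0,1) (0,2) (0,3) (0,4) (1,0) (1,1) (1,2) (1,3) (1,4) (1,5) (2,0) (2,1) (2,3) (2,4) (2,5) (3,0) (3,1) (4,0) (4,1)] -> total=22
Click 4 (0,0) count=0: revealed 0 new [(none)] -> total=22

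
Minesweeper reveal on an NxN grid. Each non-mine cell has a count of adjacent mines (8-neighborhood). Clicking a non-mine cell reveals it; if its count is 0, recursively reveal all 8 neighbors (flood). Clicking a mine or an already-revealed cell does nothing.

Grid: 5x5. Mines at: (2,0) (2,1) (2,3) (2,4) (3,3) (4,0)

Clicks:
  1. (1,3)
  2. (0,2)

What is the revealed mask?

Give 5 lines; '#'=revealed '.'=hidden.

Click 1 (1,3) count=2: revealed 1 new [(1,3)] -> total=1
Click 2 (0,2) count=0: revealed 9 new [(0,0) (0,1) (0,2) (0,3) (0,4) (1,0) (1,1) (1,2) (1,4)] -> total=10

Answer: #####
#####
.....
.....
.....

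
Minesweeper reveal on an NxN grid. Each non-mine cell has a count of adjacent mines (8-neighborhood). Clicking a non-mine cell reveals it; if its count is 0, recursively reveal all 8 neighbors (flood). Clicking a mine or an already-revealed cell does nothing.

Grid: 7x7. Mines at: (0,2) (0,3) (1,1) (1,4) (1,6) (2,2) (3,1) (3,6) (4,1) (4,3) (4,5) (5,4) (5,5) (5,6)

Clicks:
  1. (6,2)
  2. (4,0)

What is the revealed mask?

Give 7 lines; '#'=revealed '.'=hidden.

Click 1 (6,2) count=0: revealed 8 new [(5,0) (5,1) (5,2) (5,3) (6,0) (6,1) (6,2) (6,3)] -> total=8
Click 2 (4,0) count=2: revealed 1 new [(4,0)] -> total=9

Answer: .......
.......
.......
.......
#......
####...
####...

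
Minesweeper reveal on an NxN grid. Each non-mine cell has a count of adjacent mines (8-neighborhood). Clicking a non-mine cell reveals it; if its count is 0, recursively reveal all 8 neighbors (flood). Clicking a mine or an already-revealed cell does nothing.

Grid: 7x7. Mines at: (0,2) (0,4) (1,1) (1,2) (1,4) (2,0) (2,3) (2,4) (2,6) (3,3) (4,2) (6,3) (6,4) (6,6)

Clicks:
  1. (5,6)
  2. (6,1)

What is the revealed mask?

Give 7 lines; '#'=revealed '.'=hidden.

Answer: .......
.......
.......
##.....
##.....
###...#
###....

Derivation:
Click 1 (5,6) count=1: revealed 1 new [(5,6)] -> total=1
Click 2 (6,1) count=0: revealed 10 new [(3,0) (3,1) (4,0) (4,1) (5,0) (5,1) (5,2) (6,0) (6,1) (6,2)] -> total=11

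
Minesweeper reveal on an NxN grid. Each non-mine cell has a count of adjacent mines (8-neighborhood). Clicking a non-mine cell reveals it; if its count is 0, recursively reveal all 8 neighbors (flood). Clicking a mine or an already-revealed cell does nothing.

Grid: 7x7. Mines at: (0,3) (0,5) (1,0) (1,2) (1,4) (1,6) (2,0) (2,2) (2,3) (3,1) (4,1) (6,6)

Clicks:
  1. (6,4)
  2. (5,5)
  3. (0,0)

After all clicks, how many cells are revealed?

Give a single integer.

Click 1 (6,4) count=0: revealed 26 new [(2,4) (2,5) (2,6) (3,2) (3,3) (3,4) (3,5) (3,6) (4,2) (4,3) (4,4) (4,5) (4,6) (5,0) (5,1) (5,2) (5,3) (5,4) (5,5) (5,6) (6,0) (6,1) (6,2) (6,3) (6,4) (6,5)] -> total=26
Click 2 (5,5) count=1: revealed 0 new [(none)] -> total=26
Click 3 (0,0) count=1: revealed 1 new [(0,0)] -> total=27

Answer: 27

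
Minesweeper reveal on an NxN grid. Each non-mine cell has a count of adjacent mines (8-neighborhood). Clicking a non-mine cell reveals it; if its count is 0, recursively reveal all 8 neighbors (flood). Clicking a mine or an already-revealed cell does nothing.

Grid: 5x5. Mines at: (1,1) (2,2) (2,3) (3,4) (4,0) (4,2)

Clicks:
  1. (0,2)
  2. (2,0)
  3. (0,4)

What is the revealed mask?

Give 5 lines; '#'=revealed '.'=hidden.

Click 1 (0,2) count=1: revealed 1 new [(0,2)] -> total=1
Click 2 (2,0) count=1: revealed 1 new [(2,0)] -> total=2
Click 3 (0,4) count=0: revealed 5 new [(0,3) (0,4) (1,2) (1,3) (1,4)] -> total=7

Answer: ..###
..###
#....
.....
.....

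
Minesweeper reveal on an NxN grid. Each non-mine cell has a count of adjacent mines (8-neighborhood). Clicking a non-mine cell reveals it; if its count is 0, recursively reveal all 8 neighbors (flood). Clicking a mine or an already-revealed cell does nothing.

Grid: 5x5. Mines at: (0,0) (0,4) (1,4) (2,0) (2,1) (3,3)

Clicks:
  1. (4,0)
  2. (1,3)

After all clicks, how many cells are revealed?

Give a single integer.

Click 1 (4,0) count=0: revealed 6 new [(3,0) (3,1) (3,2) (4,0) (4,1) (4,2)] -> total=6
Click 2 (1,3) count=2: revealed 1 new [(1,3)] -> total=7

Answer: 7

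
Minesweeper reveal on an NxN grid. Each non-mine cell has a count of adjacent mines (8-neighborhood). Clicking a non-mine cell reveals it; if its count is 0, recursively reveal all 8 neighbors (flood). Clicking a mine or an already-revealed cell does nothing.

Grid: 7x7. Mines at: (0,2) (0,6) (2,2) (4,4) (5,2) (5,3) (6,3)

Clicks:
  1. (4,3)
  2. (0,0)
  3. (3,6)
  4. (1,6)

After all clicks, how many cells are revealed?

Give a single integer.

Click 1 (4,3) count=3: revealed 1 new [(4,3)] -> total=1
Click 2 (0,0) count=0: revealed 14 new [(0,0) (0,1) (1,0) (1,1) (2,0) (2,1) (3,0) (3,1) (4,0) (4,1) (5,0) (5,1) (6,0) (6,1)] -> total=15
Click 3 (3,6) count=0: revealed 23 new [(0,3) (0,4) (0,5) (1,3) (1,4) (1,5) (1,6) (2,3) (2,4) (2,5) (2,6) (3,3) (3,4) (3,5) (3,6) (4,5) (4,6) (5,4) (5,5) (5,6) (6,4) (6,5) (6,6)] -> total=38
Click 4 (1,6) count=1: revealed 0 new [(none)] -> total=38

Answer: 38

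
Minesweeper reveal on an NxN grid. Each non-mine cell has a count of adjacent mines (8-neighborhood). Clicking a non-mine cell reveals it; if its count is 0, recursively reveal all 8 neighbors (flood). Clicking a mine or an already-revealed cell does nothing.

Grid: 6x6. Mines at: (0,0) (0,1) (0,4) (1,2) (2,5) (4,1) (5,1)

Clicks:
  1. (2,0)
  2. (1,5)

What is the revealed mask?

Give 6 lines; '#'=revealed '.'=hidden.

Answer: ......
##...#
##....
##....
......
......

Derivation:
Click 1 (2,0) count=0: revealed 6 new [(1,0) (1,1) (2,0) (2,1) (3,0) (3,1)] -> total=6
Click 2 (1,5) count=2: revealed 1 new [(1,5)] -> total=7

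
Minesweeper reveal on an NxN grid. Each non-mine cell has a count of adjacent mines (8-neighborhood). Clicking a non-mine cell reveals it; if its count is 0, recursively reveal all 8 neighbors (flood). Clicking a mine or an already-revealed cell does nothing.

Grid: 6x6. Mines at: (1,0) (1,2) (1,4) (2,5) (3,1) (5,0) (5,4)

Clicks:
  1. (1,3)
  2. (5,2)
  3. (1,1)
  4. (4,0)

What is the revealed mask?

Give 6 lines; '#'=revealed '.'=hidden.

Answer: ......
.#.#..
......
......
####..
.###..

Derivation:
Click 1 (1,3) count=2: revealed 1 new [(1,3)] -> total=1
Click 2 (5,2) count=0: revealed 6 new [(4,1) (4,2) (4,3) (5,1) (5,2) (5,3)] -> total=7
Click 3 (1,1) count=2: revealed 1 new [(1,1)] -> total=8
Click 4 (4,0) count=2: revealed 1 new [(4,0)] -> total=9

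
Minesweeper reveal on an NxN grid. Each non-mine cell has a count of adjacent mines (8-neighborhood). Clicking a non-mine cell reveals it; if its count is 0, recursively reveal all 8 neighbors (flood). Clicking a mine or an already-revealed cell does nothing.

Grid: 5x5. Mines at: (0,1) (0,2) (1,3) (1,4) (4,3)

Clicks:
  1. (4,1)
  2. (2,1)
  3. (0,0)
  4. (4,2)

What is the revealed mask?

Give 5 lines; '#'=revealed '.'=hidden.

Click 1 (4,1) count=0: revealed 12 new [(1,0) (1,1) (1,2) (2,0) (2,1) (2,2) (3,0) (3,1) (3,2) (4,0) (4,1) (4,2)] -> total=12
Click 2 (2,1) count=0: revealed 0 new [(none)] -> total=12
Click 3 (0,0) count=1: revealed 1 new [(0,0)] -> total=13
Click 4 (4,2) count=1: revealed 0 new [(none)] -> total=13

Answer: #....
###..
###..
###..
###..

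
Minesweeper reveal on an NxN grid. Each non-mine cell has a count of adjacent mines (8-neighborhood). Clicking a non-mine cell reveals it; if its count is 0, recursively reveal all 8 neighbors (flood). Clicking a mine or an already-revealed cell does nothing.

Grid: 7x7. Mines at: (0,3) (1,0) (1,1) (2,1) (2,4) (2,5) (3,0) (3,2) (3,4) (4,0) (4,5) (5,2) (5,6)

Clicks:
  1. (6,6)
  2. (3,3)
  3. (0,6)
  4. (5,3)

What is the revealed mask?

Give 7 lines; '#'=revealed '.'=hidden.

Click 1 (6,6) count=1: revealed 1 new [(6,6)] -> total=1
Click 2 (3,3) count=3: revealed 1 new [(3,3)] -> total=2
Click 3 (0,6) count=0: revealed 6 new [(0,4) (0,5) (0,6) (1,4) (1,5) (1,6)] -> total=8
Click 4 (5,3) count=1: revealed 1 new [(5,3)] -> total=9

Answer: ....###
....###
.......
...#...
.......
...#...
......#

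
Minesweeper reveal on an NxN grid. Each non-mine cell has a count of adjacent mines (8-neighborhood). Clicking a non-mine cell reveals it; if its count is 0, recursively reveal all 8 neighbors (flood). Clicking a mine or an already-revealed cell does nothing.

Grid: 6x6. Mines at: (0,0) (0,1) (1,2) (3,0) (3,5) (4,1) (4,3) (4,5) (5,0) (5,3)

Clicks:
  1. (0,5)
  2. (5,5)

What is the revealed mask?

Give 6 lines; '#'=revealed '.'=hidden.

Click 1 (0,5) count=0: revealed 9 new [(0,3) (0,4) (0,5) (1,3) (1,4) (1,5) (2,3) (2,4) (2,5)] -> total=9
Click 2 (5,5) count=1: revealed 1 new [(5,5)] -> total=10

Answer: ...###
...###
...###
......
......
.....#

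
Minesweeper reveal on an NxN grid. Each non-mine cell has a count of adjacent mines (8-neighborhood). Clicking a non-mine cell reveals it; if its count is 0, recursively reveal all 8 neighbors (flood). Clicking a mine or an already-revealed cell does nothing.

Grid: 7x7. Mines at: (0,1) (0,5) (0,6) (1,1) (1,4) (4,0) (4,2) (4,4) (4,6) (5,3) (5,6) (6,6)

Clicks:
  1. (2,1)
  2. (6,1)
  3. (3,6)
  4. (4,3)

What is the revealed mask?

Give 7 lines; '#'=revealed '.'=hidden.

Click 1 (2,1) count=1: revealed 1 new [(2,1)] -> total=1
Click 2 (6,1) count=0: revealed 6 new [(5,0) (5,1) (5,2) (6,0) (6,1) (6,2)] -> total=7
Click 3 (3,6) count=1: revealed 1 new [(3,6)] -> total=8
Click 4 (4,3) count=3: revealed 1 new [(4,3)] -> total=9

Answer: .......
.......
.#.....
......#
...#...
###....
###....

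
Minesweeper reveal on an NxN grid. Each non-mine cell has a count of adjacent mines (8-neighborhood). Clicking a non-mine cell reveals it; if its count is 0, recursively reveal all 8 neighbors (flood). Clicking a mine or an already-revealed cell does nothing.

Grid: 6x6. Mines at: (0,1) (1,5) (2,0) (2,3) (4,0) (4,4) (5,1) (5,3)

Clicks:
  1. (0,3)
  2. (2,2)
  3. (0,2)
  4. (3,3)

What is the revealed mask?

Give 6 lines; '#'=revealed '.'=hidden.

Answer: ..###.
..###.
..#...
...#..
......
......

Derivation:
Click 1 (0,3) count=0: revealed 6 new [(0,2) (0,3) (0,4) (1,2) (1,3) (1,4)] -> total=6
Click 2 (2,2) count=1: revealed 1 new [(2,2)] -> total=7
Click 3 (0,2) count=1: revealed 0 new [(none)] -> total=7
Click 4 (3,3) count=2: revealed 1 new [(3,3)] -> total=8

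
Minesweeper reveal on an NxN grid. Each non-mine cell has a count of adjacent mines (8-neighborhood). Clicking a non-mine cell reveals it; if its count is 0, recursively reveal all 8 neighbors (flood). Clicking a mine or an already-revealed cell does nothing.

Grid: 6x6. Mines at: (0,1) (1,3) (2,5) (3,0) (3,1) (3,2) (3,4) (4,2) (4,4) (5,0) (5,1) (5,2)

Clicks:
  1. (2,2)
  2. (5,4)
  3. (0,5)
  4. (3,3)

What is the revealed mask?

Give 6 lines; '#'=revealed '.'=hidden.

Click 1 (2,2) count=3: revealed 1 new [(2,2)] -> total=1
Click 2 (5,4) count=1: revealed 1 new [(5,4)] -> total=2
Click 3 (0,5) count=0: revealed 4 new [(0,4) (0,5) (1,4) (1,5)] -> total=6
Click 4 (3,3) count=4: revealed 1 new [(3,3)] -> total=7

Answer: ....##
....##
..#...
...#..
......
....#.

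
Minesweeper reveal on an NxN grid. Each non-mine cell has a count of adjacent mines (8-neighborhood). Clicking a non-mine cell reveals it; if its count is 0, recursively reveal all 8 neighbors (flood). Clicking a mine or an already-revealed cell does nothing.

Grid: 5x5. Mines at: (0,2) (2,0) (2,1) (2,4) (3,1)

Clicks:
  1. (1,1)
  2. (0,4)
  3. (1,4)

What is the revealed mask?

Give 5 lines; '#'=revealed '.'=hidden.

Answer: ...##
.#.##
.....
.....
.....

Derivation:
Click 1 (1,1) count=3: revealed 1 new [(1,1)] -> total=1
Click 2 (0,4) count=0: revealed 4 new [(0,3) (0,4) (1,3) (1,4)] -> total=5
Click 3 (1,4) count=1: revealed 0 new [(none)] -> total=5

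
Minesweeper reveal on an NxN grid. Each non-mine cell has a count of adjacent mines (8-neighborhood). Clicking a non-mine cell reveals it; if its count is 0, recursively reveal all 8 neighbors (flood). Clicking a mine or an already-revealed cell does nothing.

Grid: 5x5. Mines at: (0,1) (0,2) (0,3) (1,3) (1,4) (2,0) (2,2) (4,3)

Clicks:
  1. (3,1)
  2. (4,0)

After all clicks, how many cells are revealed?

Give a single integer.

Answer: 6

Derivation:
Click 1 (3,1) count=2: revealed 1 new [(3,1)] -> total=1
Click 2 (4,0) count=0: revealed 5 new [(3,0) (3,2) (4,0) (4,1) (4,2)] -> total=6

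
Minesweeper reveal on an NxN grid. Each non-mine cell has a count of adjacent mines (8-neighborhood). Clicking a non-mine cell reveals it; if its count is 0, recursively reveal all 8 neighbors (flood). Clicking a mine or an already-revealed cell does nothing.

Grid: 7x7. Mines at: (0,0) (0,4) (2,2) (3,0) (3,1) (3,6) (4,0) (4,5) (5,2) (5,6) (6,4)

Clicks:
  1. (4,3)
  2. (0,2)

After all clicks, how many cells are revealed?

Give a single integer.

Answer: 7

Derivation:
Click 1 (4,3) count=1: revealed 1 new [(4,3)] -> total=1
Click 2 (0,2) count=0: revealed 6 new [(0,1) (0,2) (0,3) (1,1) (1,2) (1,3)] -> total=7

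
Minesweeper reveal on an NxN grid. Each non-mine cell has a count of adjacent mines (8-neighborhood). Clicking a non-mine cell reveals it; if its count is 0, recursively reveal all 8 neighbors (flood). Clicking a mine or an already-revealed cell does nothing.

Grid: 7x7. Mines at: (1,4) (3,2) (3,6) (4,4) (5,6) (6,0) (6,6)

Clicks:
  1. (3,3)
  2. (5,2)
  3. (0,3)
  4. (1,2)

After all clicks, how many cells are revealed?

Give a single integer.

Answer: 30

Derivation:
Click 1 (3,3) count=2: revealed 1 new [(3,3)] -> total=1
Click 2 (5,2) count=0: revealed 13 new [(4,1) (4,2) (4,3) (5,1) (5,2) (5,3) (5,4) (5,5) (6,1) (6,2) (6,3) (6,4) (6,5)] -> total=14
Click 3 (0,3) count=1: revealed 1 new [(0,3)] -> total=15
Click 4 (1,2) count=0: revealed 15 new [(0,0) (0,1) (0,2) (1,0) (1,1) (1,2) (1,3) (2,0) (2,1) (2,2) (2,3) (3,0) (3,1) (4,0) (5,0)] -> total=30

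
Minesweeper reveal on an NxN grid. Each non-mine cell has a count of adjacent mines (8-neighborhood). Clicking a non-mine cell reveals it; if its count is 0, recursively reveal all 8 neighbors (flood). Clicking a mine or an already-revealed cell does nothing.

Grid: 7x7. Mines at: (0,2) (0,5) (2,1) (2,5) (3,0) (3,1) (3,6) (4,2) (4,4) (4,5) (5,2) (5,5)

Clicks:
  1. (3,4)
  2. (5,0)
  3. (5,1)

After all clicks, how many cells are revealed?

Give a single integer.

Answer: 7

Derivation:
Click 1 (3,4) count=3: revealed 1 new [(3,4)] -> total=1
Click 2 (5,0) count=0: revealed 6 new [(4,0) (4,1) (5,0) (5,1) (6,0) (6,1)] -> total=7
Click 3 (5,1) count=2: revealed 0 new [(none)] -> total=7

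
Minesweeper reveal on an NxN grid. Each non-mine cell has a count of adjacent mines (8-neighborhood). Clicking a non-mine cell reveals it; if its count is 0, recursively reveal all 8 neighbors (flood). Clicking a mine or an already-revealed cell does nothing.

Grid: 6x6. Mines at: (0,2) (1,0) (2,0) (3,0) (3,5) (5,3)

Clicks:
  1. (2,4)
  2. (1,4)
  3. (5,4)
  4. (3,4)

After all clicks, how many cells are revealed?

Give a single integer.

Click 1 (2,4) count=1: revealed 1 new [(2,4)] -> total=1
Click 2 (1,4) count=0: revealed 20 new [(0,3) (0,4) (0,5) (1,1) (1,2) (1,3) (1,4) (1,5) (2,1) (2,2) (2,3) (2,5) (3,1) (3,2) (3,3) (3,4) (4,1) (4,2) (4,3) (4,4)] -> total=21
Click 3 (5,4) count=1: revealed 1 new [(5,4)] -> total=22
Click 4 (3,4) count=1: revealed 0 new [(none)] -> total=22

Answer: 22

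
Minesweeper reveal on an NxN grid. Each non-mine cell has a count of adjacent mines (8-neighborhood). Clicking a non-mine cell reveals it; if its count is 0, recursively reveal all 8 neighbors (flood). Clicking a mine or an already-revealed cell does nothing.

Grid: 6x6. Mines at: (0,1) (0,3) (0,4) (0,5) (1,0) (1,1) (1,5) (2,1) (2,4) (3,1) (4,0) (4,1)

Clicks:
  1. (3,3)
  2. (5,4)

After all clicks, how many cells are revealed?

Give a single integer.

Answer: 12

Derivation:
Click 1 (3,3) count=1: revealed 1 new [(3,3)] -> total=1
Click 2 (5,4) count=0: revealed 11 new [(3,2) (3,4) (3,5) (4,2) (4,3) (4,4) (4,5) (5,2) (5,3) (5,4) (5,5)] -> total=12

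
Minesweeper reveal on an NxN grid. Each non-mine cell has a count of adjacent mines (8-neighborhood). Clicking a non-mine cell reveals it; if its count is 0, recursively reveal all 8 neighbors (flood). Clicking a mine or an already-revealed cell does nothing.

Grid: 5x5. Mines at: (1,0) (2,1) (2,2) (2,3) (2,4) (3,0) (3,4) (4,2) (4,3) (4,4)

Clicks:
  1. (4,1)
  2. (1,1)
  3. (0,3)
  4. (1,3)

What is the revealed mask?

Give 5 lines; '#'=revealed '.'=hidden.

Answer: .####
.####
.....
.....
.#...

Derivation:
Click 1 (4,1) count=2: revealed 1 new [(4,1)] -> total=1
Click 2 (1,1) count=3: revealed 1 new [(1,1)] -> total=2
Click 3 (0,3) count=0: revealed 7 new [(0,1) (0,2) (0,3) (0,4) (1,2) (1,3) (1,4)] -> total=9
Click 4 (1,3) count=3: revealed 0 new [(none)] -> total=9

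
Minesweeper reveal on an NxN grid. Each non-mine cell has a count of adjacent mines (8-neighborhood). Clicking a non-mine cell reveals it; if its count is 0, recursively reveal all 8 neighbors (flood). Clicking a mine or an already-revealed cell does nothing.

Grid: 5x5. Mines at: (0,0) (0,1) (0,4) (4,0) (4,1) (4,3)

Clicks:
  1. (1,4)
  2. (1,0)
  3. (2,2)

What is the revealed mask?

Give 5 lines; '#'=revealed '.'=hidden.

Click 1 (1,4) count=1: revealed 1 new [(1,4)] -> total=1
Click 2 (1,0) count=2: revealed 1 new [(1,0)] -> total=2
Click 3 (2,2) count=0: revealed 13 new [(1,1) (1,2) (1,3) (2,0) (2,1) (2,2) (2,3) (2,4) (3,0) (3,1) (3,2) (3,3) (3,4)] -> total=15

Answer: .....
#####
#####
#####
.....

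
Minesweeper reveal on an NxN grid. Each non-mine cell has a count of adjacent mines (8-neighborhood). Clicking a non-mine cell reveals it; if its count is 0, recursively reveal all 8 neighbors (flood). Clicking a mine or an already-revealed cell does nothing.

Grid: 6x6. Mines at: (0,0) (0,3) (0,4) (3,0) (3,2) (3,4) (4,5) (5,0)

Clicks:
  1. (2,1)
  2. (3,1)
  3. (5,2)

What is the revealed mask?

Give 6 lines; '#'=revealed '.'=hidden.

Answer: ......
......
.#....
.#....
.####.
.####.

Derivation:
Click 1 (2,1) count=2: revealed 1 new [(2,1)] -> total=1
Click 2 (3,1) count=2: revealed 1 new [(3,1)] -> total=2
Click 3 (5,2) count=0: revealed 8 new [(4,1) (4,2) (4,3) (4,4) (5,1) (5,2) (5,3) (5,4)] -> total=10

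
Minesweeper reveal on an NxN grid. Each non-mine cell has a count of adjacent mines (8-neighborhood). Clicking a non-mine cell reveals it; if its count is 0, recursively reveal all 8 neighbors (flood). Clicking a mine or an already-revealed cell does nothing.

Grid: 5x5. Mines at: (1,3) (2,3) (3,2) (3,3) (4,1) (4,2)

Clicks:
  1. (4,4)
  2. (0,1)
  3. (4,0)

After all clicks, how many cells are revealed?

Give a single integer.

Answer: 13

Derivation:
Click 1 (4,4) count=1: revealed 1 new [(4,4)] -> total=1
Click 2 (0,1) count=0: revealed 11 new [(0,0) (0,1) (0,2) (1,0) (1,1) (1,2) (2,0) (2,1) (2,2) (3,0) (3,1)] -> total=12
Click 3 (4,0) count=1: revealed 1 new [(4,0)] -> total=13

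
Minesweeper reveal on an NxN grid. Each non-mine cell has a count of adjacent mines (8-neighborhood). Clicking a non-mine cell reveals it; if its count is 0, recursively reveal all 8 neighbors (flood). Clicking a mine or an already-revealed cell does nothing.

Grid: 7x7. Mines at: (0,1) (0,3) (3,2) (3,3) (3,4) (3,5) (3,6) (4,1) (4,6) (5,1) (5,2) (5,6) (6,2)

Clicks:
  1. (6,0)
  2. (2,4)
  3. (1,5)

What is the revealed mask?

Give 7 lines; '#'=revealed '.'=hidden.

Click 1 (6,0) count=1: revealed 1 new [(6,0)] -> total=1
Click 2 (2,4) count=3: revealed 1 new [(2,4)] -> total=2
Click 3 (1,5) count=0: revealed 8 new [(0,4) (0,5) (0,6) (1,4) (1,5) (1,6) (2,5) (2,6)] -> total=10

Answer: ....###
....###
....###
.......
.......
.......
#......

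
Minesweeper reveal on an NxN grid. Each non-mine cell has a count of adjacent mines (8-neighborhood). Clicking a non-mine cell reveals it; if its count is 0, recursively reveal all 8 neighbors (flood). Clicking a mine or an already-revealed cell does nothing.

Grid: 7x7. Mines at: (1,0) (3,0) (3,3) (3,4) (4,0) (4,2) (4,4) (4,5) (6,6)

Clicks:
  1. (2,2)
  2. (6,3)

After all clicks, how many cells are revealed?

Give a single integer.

Answer: 13

Derivation:
Click 1 (2,2) count=1: revealed 1 new [(2,2)] -> total=1
Click 2 (6,3) count=0: revealed 12 new [(5,0) (5,1) (5,2) (5,3) (5,4) (5,5) (6,0) (6,1) (6,2) (6,3) (6,4) (6,5)] -> total=13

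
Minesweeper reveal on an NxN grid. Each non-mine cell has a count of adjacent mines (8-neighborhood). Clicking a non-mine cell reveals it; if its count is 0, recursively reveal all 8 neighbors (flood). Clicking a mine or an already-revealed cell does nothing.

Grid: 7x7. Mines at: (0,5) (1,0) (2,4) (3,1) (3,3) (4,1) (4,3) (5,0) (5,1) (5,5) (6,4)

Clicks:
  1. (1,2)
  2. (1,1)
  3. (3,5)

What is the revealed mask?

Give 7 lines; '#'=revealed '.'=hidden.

Answer: .####..
.####..
.###...
.....#.
.......
.......
.......

Derivation:
Click 1 (1,2) count=0: revealed 11 new [(0,1) (0,2) (0,3) (0,4) (1,1) (1,2) (1,3) (1,4) (2,1) (2,2) (2,3)] -> total=11
Click 2 (1,1) count=1: revealed 0 new [(none)] -> total=11
Click 3 (3,5) count=1: revealed 1 new [(3,5)] -> total=12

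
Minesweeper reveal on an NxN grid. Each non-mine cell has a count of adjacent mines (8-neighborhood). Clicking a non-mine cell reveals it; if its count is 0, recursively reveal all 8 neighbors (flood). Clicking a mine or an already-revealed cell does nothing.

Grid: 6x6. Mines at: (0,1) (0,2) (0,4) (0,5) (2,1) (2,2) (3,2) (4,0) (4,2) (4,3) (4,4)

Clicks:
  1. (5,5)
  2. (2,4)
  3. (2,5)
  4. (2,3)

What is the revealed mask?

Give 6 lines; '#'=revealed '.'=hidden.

Answer: ......
...###
...###
...###
......
.....#

Derivation:
Click 1 (5,5) count=1: revealed 1 new [(5,5)] -> total=1
Click 2 (2,4) count=0: revealed 9 new [(1,3) (1,4) (1,5) (2,3) (2,4) (2,5) (3,3) (3,4) (3,5)] -> total=10
Click 3 (2,5) count=0: revealed 0 new [(none)] -> total=10
Click 4 (2,3) count=2: revealed 0 new [(none)] -> total=10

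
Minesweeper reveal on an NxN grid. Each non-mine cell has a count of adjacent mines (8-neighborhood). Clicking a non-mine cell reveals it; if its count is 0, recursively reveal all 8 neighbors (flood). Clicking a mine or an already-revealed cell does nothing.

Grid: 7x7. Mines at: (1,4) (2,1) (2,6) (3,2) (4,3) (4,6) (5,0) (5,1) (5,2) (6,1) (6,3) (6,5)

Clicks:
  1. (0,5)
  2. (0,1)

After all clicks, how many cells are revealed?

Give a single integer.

Click 1 (0,5) count=1: revealed 1 new [(0,5)] -> total=1
Click 2 (0,1) count=0: revealed 8 new [(0,0) (0,1) (0,2) (0,3) (1,0) (1,1) (1,2) (1,3)] -> total=9

Answer: 9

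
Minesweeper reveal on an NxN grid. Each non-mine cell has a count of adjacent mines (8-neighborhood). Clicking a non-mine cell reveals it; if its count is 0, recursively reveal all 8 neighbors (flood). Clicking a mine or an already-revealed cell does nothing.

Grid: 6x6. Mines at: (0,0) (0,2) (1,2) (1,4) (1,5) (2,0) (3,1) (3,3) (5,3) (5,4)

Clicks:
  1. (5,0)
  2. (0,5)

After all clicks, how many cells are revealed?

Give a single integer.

Click 1 (5,0) count=0: revealed 6 new [(4,0) (4,1) (4,2) (5,0) (5,1) (5,2)] -> total=6
Click 2 (0,5) count=2: revealed 1 new [(0,5)] -> total=7

Answer: 7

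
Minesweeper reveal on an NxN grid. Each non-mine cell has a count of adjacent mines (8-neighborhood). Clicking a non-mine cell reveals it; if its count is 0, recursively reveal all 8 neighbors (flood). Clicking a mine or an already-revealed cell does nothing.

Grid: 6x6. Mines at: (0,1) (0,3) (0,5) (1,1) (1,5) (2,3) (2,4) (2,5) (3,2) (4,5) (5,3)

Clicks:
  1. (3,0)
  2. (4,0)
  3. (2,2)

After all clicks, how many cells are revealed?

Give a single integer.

Answer: 11

Derivation:
Click 1 (3,0) count=0: revealed 10 new [(2,0) (2,1) (3,0) (3,1) (4,0) (4,1) (4,2) (5,0) (5,1) (5,2)] -> total=10
Click 2 (4,0) count=0: revealed 0 new [(none)] -> total=10
Click 3 (2,2) count=3: revealed 1 new [(2,2)] -> total=11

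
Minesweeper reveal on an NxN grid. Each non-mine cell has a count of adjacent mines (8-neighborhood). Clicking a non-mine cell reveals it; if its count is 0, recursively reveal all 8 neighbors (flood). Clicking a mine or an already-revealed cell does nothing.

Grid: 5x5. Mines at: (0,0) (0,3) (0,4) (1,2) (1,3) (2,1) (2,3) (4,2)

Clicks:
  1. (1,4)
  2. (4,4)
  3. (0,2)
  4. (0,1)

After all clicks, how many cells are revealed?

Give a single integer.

Click 1 (1,4) count=4: revealed 1 new [(1,4)] -> total=1
Click 2 (4,4) count=0: revealed 4 new [(3,3) (3,4) (4,3) (4,4)] -> total=5
Click 3 (0,2) count=3: revealed 1 new [(0,2)] -> total=6
Click 4 (0,1) count=2: revealed 1 new [(0,1)] -> total=7

Answer: 7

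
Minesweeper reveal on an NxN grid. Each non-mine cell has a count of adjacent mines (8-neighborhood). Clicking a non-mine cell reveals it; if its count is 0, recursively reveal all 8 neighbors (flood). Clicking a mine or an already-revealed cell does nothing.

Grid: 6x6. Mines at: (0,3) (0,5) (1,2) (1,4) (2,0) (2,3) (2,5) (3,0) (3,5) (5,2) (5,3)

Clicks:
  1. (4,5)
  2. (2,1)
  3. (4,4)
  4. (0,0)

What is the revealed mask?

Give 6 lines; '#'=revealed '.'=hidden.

Click 1 (4,5) count=1: revealed 1 new [(4,5)] -> total=1
Click 2 (2,1) count=3: revealed 1 new [(2,1)] -> total=2
Click 3 (4,4) count=2: revealed 1 new [(4,4)] -> total=3
Click 4 (0,0) count=0: revealed 4 new [(0,0) (0,1) (1,0) (1,1)] -> total=7

Answer: ##....
##....
.#....
......
....##
......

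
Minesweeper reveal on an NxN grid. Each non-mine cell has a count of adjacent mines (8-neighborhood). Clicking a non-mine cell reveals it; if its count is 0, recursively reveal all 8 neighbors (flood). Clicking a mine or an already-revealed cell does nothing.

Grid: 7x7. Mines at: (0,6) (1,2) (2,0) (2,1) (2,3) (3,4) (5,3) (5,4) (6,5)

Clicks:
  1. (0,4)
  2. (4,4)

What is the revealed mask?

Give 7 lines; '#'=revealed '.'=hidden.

Answer: ...###.
...###.
.......
.......
....#..
.......
.......

Derivation:
Click 1 (0,4) count=0: revealed 6 new [(0,3) (0,4) (0,5) (1,3) (1,4) (1,5)] -> total=6
Click 2 (4,4) count=3: revealed 1 new [(4,4)] -> total=7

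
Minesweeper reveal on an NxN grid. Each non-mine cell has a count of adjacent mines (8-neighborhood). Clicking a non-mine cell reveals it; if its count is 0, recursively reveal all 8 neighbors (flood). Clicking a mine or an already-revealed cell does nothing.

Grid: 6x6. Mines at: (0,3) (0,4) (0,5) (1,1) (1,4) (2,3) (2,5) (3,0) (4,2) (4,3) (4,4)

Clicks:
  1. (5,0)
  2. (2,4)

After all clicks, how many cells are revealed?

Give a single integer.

Answer: 5

Derivation:
Click 1 (5,0) count=0: revealed 4 new [(4,0) (4,1) (5,0) (5,1)] -> total=4
Click 2 (2,4) count=3: revealed 1 new [(2,4)] -> total=5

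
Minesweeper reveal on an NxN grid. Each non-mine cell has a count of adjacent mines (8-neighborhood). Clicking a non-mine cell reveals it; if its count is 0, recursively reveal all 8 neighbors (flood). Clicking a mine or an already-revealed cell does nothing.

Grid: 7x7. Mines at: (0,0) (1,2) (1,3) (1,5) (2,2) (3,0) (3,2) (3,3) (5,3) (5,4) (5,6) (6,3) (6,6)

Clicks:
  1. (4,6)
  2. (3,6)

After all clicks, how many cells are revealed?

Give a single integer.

Answer: 9

Derivation:
Click 1 (4,6) count=1: revealed 1 new [(4,6)] -> total=1
Click 2 (3,6) count=0: revealed 8 new [(2,4) (2,5) (2,6) (3,4) (3,5) (3,6) (4,4) (4,5)] -> total=9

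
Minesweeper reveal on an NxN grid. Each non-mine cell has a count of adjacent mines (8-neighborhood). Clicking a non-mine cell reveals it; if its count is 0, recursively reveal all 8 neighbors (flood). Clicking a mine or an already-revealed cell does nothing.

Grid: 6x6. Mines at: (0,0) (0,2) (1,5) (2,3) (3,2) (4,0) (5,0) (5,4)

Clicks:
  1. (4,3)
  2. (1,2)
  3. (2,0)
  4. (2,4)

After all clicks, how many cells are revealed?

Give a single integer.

Click 1 (4,3) count=2: revealed 1 new [(4,3)] -> total=1
Click 2 (1,2) count=2: revealed 1 new [(1,2)] -> total=2
Click 3 (2,0) count=0: revealed 6 new [(1,0) (1,1) (2,0) (2,1) (3,0) (3,1)] -> total=8
Click 4 (2,4) count=2: revealed 1 new [(2,4)] -> total=9

Answer: 9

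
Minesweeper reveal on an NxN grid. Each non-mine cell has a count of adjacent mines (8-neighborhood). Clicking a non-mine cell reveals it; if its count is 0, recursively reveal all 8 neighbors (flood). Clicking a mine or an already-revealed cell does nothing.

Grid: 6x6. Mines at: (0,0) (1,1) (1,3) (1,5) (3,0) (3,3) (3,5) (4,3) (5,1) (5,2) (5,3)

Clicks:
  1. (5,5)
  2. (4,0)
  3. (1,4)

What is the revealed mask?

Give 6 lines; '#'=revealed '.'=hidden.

Answer: ......
....#.
......
......
#...##
....##

Derivation:
Click 1 (5,5) count=0: revealed 4 new [(4,4) (4,5) (5,4) (5,5)] -> total=4
Click 2 (4,0) count=2: revealed 1 new [(4,0)] -> total=5
Click 3 (1,4) count=2: revealed 1 new [(1,4)] -> total=6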